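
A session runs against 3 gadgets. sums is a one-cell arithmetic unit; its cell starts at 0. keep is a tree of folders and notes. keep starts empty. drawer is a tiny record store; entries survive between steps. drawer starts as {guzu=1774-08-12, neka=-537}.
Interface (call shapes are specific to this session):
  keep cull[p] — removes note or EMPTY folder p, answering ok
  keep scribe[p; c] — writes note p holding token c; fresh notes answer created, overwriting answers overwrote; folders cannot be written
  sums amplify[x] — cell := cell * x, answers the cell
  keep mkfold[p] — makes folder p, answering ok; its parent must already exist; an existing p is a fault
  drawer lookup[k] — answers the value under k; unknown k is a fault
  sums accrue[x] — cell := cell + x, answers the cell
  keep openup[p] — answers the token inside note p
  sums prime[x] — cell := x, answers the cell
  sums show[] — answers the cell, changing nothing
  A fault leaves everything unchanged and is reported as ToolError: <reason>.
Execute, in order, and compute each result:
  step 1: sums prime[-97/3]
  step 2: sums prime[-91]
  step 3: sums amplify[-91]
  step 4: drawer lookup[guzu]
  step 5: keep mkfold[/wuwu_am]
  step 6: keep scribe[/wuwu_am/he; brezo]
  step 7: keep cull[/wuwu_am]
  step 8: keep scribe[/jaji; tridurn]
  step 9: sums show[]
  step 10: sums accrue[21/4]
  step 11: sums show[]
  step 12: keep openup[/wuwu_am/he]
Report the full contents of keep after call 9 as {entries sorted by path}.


! sums prime(x='-97/3') == -97/3
! sums prime(x='-91') == -91
! sums amplify(x='-91') == 8281
! drawer lookup(k='guzu') == 1774-08-12
! keep mkfold(p='/wuwu_am') == ok
! keep scribe(p='/wuwu_am/he', c='brezo') == created
! keep cull(p='/wuwu_am') == ToolError: not empty
! keep scribe(p='/jaji', c='tridurn') == created
! sums show() == 8281
! sums accrue(x='21/4') == 33145/4
! sums show() == 33145/4
! keep openup(p='/wuwu_am/he') == brezo

Answer: {jaji=tridurn, wuwu_am/, wuwu_am/he=brezo}


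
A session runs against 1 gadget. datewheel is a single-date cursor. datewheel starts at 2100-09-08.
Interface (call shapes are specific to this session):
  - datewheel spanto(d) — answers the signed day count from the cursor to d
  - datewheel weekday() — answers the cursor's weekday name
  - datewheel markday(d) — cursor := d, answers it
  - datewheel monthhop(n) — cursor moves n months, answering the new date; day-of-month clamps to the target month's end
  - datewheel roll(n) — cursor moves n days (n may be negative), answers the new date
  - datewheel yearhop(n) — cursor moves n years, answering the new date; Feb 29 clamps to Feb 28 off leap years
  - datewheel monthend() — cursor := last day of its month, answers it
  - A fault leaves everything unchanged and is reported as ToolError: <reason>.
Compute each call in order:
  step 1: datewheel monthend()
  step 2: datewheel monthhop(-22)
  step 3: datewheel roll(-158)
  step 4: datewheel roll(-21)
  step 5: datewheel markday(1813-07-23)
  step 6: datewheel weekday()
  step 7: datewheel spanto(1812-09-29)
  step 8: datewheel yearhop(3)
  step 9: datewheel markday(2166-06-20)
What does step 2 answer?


// datewheel monthend() ~> 2100-09-30
// datewheel monthhop(n='-22') ~> 2098-11-30
// datewheel roll(n='-158') ~> 2098-06-25
// datewheel roll(n='-21') ~> 2098-06-04
// datewheel markday(d='1813-07-23') ~> 1813-07-23
// datewheel weekday() ~> Friday
// datewheel spanto(d='1812-09-29') ~> -297
// datewheel yearhop(n='3') ~> 1816-07-23
// datewheel markday(d='2166-06-20') ~> 2166-06-20

Answer: 2098-11-30


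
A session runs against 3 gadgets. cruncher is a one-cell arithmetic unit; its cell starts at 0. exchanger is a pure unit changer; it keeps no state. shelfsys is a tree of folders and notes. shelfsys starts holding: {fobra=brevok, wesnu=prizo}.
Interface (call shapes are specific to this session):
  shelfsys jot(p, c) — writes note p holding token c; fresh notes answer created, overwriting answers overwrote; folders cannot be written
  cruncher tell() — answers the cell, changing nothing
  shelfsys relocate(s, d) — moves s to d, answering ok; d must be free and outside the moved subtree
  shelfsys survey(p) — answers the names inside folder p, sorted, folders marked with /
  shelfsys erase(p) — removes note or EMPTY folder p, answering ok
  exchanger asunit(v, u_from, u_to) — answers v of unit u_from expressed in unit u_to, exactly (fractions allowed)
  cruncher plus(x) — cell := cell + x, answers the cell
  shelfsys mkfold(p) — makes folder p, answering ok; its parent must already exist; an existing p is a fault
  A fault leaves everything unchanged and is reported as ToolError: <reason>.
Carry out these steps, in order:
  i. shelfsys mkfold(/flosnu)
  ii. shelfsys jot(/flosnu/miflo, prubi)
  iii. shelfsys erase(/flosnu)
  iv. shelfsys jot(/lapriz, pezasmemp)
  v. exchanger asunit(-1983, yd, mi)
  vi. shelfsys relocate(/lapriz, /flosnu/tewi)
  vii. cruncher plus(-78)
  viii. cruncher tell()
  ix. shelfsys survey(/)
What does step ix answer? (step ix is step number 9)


Next I call shelfsys mkfold passing p→/flosnu, and get ok.
I run shelfsys jot passing p→/flosnu/miflo, c→prubi, and see created.
Calling shelfsys erase passing p→/flosnu, which returns ToolError: not empty.
Using shelfsys jot passing p→/lapriz, c→pezasmemp, and see created.
I invoke exchanger asunit passing v→-1983, u_from→yd, u_to→mi, yielding -1983/1760.
Calling shelfsys relocate passing s→/lapriz, d→/flosnu/tewi, yielding ok.
I call cruncher plus passing x→-78: -78.
Next I call cruncher tell, yielding -78.
Next I call shelfsys survey passing p→/, and observe [flosnu/, fobra, wesnu].

Answer: [flosnu/, fobra, wesnu]


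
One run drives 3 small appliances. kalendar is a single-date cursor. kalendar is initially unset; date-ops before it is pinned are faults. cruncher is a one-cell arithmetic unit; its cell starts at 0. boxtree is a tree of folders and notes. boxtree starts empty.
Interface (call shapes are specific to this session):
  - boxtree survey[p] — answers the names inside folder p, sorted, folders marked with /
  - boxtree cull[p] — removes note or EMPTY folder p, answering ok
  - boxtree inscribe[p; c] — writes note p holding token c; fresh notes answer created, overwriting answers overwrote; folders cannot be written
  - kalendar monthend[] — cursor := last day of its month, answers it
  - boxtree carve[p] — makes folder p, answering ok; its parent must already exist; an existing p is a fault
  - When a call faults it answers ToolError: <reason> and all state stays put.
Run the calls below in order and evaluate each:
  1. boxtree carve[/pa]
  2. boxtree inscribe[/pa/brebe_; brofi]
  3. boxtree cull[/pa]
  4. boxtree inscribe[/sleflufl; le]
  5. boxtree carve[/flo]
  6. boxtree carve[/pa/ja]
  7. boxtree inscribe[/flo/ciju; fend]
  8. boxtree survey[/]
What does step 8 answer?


Answer: [flo/, pa/, sleflufl]

Derivation:
[in] boxtree carve p=/pa
  ok
[in] boxtree inscribe p=/pa/brebe_ c=brofi
  created
[in] boxtree cull p=/pa
  ToolError: not empty
[in] boxtree inscribe p=/sleflufl c=le
  created
[in] boxtree carve p=/flo
  ok
[in] boxtree carve p=/pa/ja
  ok
[in] boxtree inscribe p=/flo/ciju c=fend
  created
[in] boxtree survey p=/
  [flo/, pa/, sleflufl]


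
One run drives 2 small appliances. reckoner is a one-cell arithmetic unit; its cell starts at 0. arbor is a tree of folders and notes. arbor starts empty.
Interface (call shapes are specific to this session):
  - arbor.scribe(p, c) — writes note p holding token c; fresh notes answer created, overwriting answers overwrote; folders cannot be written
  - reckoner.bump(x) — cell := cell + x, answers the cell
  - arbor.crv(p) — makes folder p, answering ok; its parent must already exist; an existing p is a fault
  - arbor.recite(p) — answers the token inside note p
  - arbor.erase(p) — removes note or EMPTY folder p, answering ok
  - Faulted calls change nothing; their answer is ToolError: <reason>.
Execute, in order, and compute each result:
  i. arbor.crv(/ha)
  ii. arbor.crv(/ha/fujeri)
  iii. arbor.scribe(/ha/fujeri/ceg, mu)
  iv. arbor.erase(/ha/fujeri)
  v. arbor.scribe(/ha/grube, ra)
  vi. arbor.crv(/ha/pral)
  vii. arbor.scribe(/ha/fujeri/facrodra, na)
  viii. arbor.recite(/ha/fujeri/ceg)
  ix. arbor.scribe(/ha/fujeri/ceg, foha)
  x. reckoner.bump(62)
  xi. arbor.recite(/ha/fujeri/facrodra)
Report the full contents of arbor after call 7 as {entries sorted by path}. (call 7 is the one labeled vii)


! 1. arbor.crv(/ha) => ok
! 2. arbor.crv(/ha/fujeri) => ok
! 3. arbor.scribe(/ha/fujeri/ceg, mu) => created
! 4. arbor.erase(/ha/fujeri) => ToolError: not empty
! 5. arbor.scribe(/ha/grube, ra) => created
! 6. arbor.crv(/ha/pral) => ok
! 7. arbor.scribe(/ha/fujeri/facrodra, na) => created
! 8. arbor.recite(/ha/fujeri/ceg) => mu
! 9. arbor.scribe(/ha/fujeri/ceg, foha) => overwrote
! 10. reckoner.bump(62) => 62
! 11. arbor.recite(/ha/fujeri/facrodra) => na

Answer: {ha/, ha/fujeri/, ha/fujeri/ceg=mu, ha/fujeri/facrodra=na, ha/grube=ra, ha/pral/}


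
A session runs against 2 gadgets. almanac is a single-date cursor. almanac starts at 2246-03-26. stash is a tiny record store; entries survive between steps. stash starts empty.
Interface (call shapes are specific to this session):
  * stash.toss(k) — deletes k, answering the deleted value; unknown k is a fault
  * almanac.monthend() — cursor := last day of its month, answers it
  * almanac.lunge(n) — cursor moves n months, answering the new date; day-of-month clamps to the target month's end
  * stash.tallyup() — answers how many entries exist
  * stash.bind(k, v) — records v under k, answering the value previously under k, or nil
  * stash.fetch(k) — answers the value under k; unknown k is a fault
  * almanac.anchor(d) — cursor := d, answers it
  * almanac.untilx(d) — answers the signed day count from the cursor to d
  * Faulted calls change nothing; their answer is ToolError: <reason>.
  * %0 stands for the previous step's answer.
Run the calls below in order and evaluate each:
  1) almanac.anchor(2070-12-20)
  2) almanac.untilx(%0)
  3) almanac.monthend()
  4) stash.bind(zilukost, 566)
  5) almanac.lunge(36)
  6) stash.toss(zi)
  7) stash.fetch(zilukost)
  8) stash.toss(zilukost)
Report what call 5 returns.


// 1. anchor(d=2070-12-20) == 2070-12-20
// 2. untilx(d=%0) == 0
// 3. monthend() == 2070-12-31
// 4. bind(k=zilukost, v=566) == nil
// 5. lunge(n=36) == 2073-12-31
// 6. toss(k=zi) == ToolError: no such key zi
// 7. fetch(k=zilukost) == 566
// 8. toss(k=zilukost) == 566

Answer: 2073-12-31


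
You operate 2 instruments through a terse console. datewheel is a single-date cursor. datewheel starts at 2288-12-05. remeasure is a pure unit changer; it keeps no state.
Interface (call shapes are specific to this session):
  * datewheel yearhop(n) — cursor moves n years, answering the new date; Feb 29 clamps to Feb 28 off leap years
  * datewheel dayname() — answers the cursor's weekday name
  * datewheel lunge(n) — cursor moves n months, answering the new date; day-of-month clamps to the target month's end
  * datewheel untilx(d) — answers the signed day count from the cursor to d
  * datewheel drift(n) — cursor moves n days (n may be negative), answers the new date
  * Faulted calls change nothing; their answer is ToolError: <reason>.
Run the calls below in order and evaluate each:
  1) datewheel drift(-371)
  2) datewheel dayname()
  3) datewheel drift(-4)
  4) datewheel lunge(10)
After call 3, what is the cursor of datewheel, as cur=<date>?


-> datewheel drift(-371)
<- 2287-11-30
-> datewheel dayname()
<- Wednesday
-> datewheel drift(-4)
<- 2287-11-26
-> datewheel lunge(10)
<- 2288-09-26

Answer: cur=2287-11-26


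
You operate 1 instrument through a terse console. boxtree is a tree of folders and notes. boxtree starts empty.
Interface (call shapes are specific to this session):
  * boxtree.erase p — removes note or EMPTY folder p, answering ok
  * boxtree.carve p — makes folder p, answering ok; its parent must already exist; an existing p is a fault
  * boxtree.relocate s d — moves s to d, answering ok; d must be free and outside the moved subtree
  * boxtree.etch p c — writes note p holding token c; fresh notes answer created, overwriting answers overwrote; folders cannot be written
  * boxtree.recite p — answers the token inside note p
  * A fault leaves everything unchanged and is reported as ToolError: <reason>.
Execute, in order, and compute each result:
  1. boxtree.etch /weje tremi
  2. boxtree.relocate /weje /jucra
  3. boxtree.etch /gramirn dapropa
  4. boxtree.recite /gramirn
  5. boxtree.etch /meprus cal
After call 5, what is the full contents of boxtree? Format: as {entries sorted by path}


==> boxtree.etch(p=/weje, c=tremi)
<== created
==> boxtree.relocate(s=/weje, d=/jucra)
<== ok
==> boxtree.etch(p=/gramirn, c=dapropa)
<== created
==> boxtree.recite(p=/gramirn)
<== dapropa
==> boxtree.etch(p=/meprus, c=cal)
<== created

Answer: {gramirn=dapropa, jucra=tremi, meprus=cal}


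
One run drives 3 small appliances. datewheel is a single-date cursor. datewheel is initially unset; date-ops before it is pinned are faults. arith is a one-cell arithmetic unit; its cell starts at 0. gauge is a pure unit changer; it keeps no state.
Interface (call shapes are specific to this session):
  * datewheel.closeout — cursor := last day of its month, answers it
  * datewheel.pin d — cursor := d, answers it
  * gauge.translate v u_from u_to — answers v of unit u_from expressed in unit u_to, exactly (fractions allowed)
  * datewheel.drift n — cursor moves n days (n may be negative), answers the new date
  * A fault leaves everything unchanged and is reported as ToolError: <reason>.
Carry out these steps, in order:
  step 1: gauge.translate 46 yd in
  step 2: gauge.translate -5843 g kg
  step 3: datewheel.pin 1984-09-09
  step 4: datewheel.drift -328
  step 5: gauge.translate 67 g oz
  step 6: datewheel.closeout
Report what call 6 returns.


Answer: 1983-10-31

Derivation:
CALL gauge.translate[v→46; u_from→yd; u_to→in]
RET  1656
CALL gauge.translate[v→-5843; u_from→g; u_to→kg]
RET  -5843/1000
CALL datewheel.pin[d→1984-09-09]
RET  1984-09-09
CALL datewheel.drift[n→-328]
RET  1983-10-17
CALL gauge.translate[v→67; u_from→g; u_to→oz]
RET  107200000/45359237
CALL datewheel.closeout[]
RET  1983-10-31


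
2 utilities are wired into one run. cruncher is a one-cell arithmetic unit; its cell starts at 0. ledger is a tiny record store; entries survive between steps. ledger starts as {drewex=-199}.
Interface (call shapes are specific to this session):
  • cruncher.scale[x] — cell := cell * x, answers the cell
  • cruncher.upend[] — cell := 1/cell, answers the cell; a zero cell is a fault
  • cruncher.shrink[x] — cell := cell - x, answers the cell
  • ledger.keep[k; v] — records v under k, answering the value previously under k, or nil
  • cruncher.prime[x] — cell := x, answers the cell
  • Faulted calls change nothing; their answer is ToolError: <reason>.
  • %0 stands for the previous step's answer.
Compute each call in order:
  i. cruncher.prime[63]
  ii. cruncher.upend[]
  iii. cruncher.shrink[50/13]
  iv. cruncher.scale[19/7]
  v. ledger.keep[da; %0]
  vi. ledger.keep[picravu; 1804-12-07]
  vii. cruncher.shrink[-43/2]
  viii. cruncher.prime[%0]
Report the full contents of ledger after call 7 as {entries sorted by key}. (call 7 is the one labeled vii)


-> cruncher.prime(x=63)
<- 63
-> cruncher.upend()
<- 1/63
-> cruncher.shrink(x=50/13)
<- -3137/819
-> cruncher.scale(x=19/7)
<- -59603/5733
-> ledger.keep(k=da, v=%0)
<- nil
-> ledger.keep(k=picravu, v=1804-12-07)
<- nil
-> cruncher.shrink(x=-43/2)
<- 127313/11466
-> cruncher.prime(x=%0)
<- 127313/11466

Answer: {da=-59603/5733, drewex=-199, picravu=1804-12-07}


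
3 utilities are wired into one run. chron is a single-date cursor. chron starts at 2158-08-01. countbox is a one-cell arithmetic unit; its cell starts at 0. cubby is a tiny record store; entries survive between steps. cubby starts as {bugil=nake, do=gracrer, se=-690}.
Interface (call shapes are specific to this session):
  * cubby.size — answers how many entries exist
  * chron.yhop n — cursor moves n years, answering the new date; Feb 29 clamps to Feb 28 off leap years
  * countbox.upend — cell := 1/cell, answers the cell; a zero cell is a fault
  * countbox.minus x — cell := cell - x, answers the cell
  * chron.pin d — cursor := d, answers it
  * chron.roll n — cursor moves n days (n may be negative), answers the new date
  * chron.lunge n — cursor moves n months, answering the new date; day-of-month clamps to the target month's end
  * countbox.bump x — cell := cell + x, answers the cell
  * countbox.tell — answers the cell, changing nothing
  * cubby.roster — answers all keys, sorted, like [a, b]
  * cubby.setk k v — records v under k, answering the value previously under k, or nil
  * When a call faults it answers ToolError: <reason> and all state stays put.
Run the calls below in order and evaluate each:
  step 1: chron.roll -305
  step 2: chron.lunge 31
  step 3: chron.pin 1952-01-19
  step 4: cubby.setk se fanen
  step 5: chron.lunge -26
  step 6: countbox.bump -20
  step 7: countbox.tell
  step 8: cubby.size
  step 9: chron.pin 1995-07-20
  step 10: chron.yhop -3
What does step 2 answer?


Answer: 2160-04-30

Derivation:
# 1. chron.roll(n→-305) -> 2157-09-30
# 2. chron.lunge(n→31) -> 2160-04-30
# 3. chron.pin(d→1952-01-19) -> 1952-01-19
# 4. cubby.setk(k→se, v→fanen) -> -690
# 5. chron.lunge(n→-26) -> 1949-11-19
# 6. countbox.bump(x→-20) -> -20
# 7. countbox.tell() -> -20
# 8. cubby.size() -> 3
# 9. chron.pin(d→1995-07-20) -> 1995-07-20
# 10. chron.yhop(n→-3) -> 1992-07-20


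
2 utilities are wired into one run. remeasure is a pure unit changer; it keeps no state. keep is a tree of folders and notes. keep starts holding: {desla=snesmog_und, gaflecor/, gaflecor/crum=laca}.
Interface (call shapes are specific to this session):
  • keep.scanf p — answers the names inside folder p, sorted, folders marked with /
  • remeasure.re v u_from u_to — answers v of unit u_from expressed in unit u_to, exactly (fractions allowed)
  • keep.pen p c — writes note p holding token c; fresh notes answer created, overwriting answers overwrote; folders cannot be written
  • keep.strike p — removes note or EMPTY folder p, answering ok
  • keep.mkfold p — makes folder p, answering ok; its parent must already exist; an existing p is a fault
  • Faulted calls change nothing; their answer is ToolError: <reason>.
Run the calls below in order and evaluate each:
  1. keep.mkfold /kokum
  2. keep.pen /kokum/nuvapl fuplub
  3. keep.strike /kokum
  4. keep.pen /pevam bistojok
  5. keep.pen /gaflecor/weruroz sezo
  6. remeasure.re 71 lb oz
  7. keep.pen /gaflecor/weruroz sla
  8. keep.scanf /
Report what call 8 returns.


·→ keep.mkfold(/kokum)
·← ok
·→ keep.pen(/kokum/nuvapl, fuplub)
·← created
·→ keep.strike(/kokum)
·← ToolError: not empty
·→ keep.pen(/pevam, bistojok)
·← created
·→ keep.pen(/gaflecor/weruroz, sezo)
·← created
·→ remeasure.re(71, lb, oz)
·← 1136
·→ keep.pen(/gaflecor/weruroz, sla)
·← overwrote
·→ keep.scanf(/)
·← [desla, gaflecor/, kokum/, pevam]

Answer: [desla, gaflecor/, kokum/, pevam]


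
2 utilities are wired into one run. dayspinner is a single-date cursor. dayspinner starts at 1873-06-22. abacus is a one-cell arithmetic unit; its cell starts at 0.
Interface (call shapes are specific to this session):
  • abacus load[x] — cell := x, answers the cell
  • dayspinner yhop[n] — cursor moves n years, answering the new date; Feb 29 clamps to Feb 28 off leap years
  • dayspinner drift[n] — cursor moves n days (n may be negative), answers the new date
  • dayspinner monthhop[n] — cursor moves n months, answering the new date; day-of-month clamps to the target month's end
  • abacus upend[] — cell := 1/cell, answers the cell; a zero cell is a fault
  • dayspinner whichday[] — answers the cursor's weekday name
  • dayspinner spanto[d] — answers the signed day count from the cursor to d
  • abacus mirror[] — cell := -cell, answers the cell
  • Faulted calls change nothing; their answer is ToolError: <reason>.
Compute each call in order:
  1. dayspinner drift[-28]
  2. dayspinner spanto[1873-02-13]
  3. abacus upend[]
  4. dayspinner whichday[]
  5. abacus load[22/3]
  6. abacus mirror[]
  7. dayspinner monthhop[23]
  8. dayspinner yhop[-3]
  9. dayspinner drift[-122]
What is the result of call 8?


Answer: 1872-04-25

Derivation:
==> dayspinner drift(n=-28)
<== 1873-05-25
==> dayspinner spanto(d=1873-02-13)
<== -101
==> abacus upend()
<== ToolError: reciprocal of zero
==> dayspinner whichday()
<== Sunday
==> abacus load(x=22/3)
<== 22/3
==> abacus mirror()
<== -22/3
==> dayspinner monthhop(n=23)
<== 1875-04-25
==> dayspinner yhop(n=-3)
<== 1872-04-25
==> dayspinner drift(n=-122)
<== 1871-12-25


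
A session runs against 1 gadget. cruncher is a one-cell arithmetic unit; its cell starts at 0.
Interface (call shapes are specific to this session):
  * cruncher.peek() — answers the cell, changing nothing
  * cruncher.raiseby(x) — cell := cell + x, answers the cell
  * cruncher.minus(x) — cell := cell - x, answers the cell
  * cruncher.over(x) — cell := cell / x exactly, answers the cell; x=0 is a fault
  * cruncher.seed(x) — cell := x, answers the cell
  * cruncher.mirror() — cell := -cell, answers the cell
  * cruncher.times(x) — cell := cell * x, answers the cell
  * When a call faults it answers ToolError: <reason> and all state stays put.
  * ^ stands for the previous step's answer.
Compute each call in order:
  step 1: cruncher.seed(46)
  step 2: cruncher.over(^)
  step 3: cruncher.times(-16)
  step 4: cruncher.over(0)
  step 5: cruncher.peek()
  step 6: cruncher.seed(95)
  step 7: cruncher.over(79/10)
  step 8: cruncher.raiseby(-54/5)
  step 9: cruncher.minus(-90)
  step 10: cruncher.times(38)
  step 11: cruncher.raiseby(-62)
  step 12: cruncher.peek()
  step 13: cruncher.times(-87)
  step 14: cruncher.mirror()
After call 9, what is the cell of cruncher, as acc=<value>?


Invoking seed using x='46', and observe 46.
Using over using x='^', which returns 1.
I invoke times using x='-16': -16.
Then over using x='0', and observe ToolError: division by zero.
I invoke peek(): -16.
Then seed using x='95', yielding 95.
I call over using x='79/10', → 950/79.
Calling raiseby using x='-54/5', → 484/395.
Invoking minus using x='-90', → 36034/395.
I invoke times using x='38', yielding 1369292/395.
I invoke raiseby using x='-62', and get 1344802/395.
Then peek(): 1344802/395.
Now I run times using x='-87', and get -116997774/395.
I try mirror, → 116997774/395.

Answer: acc=36034/395


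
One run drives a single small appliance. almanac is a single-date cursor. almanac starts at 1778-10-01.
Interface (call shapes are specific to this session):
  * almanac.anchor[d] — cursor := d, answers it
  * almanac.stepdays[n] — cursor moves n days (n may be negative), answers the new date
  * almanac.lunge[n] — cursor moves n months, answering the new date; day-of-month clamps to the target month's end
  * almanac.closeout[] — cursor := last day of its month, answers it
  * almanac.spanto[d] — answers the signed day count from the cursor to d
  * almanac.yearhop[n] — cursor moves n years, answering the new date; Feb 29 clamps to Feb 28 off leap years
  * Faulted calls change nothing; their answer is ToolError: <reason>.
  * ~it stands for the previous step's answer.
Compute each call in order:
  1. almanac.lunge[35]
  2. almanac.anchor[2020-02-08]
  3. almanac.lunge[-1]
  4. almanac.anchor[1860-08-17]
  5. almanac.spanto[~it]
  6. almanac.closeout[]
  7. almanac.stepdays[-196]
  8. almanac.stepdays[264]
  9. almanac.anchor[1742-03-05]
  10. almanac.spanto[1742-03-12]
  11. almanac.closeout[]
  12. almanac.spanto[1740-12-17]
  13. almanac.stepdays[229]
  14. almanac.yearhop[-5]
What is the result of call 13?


Using almanac.lunge(35), yielding 1781-09-01.
Using almanac.anchor(2020-02-08), and see 2020-02-08.
Next I call almanac.lunge(-1), yielding 2020-01-08.
I call almanac.anchor(1860-08-17), yielding 1860-08-17.
Calling almanac.spanto(~it), yielding 0.
Invoking almanac.closeout, giving 1860-08-31.
Then almanac.stepdays(-196), and get 1860-02-17.
Next I call almanac.stepdays(264): 1860-11-07.
I run almanac.anchor(1742-03-05), — result: 1742-03-05.
Next I call almanac.spanto(1742-03-12), — result: 7.
Calling almanac.closeout, — result: 1742-03-31.
I invoke almanac.spanto(1740-12-17), giving -469.
Calling almanac.stepdays(229), — result: 1742-11-15.
I try almanac.yearhop(-5), giving 1737-11-15.

Answer: 1742-11-15


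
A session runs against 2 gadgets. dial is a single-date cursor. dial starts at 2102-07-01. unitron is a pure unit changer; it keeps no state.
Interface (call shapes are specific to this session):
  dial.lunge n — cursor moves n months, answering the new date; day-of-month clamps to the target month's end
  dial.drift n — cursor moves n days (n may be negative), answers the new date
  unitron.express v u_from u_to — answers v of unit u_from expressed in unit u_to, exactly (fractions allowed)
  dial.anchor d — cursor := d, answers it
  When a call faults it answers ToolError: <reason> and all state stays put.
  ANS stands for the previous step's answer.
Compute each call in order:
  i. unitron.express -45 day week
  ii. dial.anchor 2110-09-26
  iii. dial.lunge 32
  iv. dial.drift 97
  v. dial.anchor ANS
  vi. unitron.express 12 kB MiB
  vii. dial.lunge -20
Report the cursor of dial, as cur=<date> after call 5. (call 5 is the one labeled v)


Answer: cur=2113-08-31

Derivation:
-> express(v='-45', u_from='day', u_to='week')
<- -45/7
-> anchor(d='2110-09-26')
<- 2110-09-26
-> lunge(n='32')
<- 2113-05-26
-> drift(n='97')
<- 2113-08-31
-> anchor(d='ANS')
<- 2113-08-31
-> express(v='12', u_from='kB', u_to='MiB')
<- 375/32768
-> lunge(n='-20')
<- 2111-12-31


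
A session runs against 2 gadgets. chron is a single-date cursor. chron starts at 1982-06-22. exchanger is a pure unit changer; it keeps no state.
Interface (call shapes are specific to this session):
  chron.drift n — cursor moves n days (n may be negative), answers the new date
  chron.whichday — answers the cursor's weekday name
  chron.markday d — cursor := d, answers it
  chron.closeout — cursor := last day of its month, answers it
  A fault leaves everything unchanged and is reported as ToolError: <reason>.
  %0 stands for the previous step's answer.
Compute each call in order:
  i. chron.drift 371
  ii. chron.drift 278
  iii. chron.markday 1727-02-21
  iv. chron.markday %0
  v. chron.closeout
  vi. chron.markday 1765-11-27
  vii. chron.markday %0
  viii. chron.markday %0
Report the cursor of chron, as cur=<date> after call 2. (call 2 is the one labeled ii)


Answer: cur=1984-04-01

Derivation:
// chron.drift(371) -> 1983-06-28
// chron.drift(278) -> 1984-04-01
// chron.markday(1727-02-21) -> 1727-02-21
// chron.markday(%0) -> 1727-02-21
// chron.closeout() -> 1727-02-28
// chron.markday(1765-11-27) -> 1765-11-27
// chron.markday(%0) -> 1765-11-27
// chron.markday(%0) -> 1765-11-27


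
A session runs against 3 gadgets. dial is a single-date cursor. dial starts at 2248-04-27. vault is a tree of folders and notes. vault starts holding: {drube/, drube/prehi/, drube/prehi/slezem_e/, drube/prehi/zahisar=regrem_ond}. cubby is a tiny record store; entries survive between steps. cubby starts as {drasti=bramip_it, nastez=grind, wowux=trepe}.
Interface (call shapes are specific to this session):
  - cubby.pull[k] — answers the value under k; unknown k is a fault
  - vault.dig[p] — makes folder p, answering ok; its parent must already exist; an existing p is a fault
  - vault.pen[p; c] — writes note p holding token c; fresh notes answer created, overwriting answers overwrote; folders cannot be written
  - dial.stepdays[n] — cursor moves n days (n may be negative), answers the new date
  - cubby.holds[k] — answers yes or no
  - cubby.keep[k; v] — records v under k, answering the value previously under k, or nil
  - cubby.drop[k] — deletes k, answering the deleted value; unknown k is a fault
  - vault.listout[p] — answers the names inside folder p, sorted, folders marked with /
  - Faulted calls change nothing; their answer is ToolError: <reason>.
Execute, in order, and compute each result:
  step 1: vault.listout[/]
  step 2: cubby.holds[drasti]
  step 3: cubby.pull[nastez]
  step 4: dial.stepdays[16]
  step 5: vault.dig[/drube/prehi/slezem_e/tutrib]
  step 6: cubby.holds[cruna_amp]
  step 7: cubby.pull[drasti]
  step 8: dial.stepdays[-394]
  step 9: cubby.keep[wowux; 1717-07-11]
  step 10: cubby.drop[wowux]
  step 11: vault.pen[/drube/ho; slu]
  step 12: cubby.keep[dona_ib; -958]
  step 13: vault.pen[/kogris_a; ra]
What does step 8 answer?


// vault.listout(p='/') -> [drube/]
// cubby.holds(k='drasti') -> yes
// cubby.pull(k='nastez') -> grind
// dial.stepdays(n='16') -> 2248-05-13
// vault.dig(p='/drube/prehi/slezem_e/tutrib') -> ok
// cubby.holds(k='cruna_amp') -> no
// cubby.pull(k='drasti') -> bramip_it
// dial.stepdays(n='-394') -> 2247-04-15
// cubby.keep(k='wowux', v='1717-07-11') -> trepe
// cubby.drop(k='wowux') -> 1717-07-11
// vault.pen(p='/drube/ho', c='slu') -> created
// cubby.keep(k='dona_ib', v='-958') -> nil
// vault.pen(p='/kogris_a', c='ra') -> created

Answer: 2247-04-15


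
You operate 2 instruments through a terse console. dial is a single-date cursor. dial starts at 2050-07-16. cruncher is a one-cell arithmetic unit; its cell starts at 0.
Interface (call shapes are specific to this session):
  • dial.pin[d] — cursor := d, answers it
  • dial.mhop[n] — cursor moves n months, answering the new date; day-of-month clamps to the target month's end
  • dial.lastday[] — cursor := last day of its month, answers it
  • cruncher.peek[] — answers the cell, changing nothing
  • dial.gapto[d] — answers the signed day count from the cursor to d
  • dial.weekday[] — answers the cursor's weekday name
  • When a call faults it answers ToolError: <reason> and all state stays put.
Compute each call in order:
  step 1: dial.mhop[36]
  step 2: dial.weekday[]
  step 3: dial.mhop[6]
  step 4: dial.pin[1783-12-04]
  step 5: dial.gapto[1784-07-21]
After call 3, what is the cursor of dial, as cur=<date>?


·→ dial.mhop(n=36)
·← 2053-07-16
·→ dial.weekday()
·← Wednesday
·→ dial.mhop(n=6)
·← 2054-01-16
·→ dial.pin(d=1783-12-04)
·← 1783-12-04
·→ dial.gapto(d=1784-07-21)
·← 230

Answer: cur=2054-01-16


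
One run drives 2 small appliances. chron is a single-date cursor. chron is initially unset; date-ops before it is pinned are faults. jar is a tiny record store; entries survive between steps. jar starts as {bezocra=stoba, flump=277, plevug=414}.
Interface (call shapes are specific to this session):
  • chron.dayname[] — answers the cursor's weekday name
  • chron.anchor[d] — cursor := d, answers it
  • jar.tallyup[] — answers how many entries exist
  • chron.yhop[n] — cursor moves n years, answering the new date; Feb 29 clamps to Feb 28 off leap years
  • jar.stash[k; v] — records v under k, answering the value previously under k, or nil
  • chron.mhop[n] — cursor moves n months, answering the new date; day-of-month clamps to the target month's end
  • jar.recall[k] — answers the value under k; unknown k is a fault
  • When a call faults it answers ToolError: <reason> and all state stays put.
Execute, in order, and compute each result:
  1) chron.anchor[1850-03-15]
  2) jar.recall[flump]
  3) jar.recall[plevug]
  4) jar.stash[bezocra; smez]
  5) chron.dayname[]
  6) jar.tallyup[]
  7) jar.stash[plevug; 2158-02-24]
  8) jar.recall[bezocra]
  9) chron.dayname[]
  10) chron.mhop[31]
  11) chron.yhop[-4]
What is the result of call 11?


>>> chron.anchor d: 1850-03-15
:: 1850-03-15
>>> jar.recall k: flump
:: 277
>>> jar.recall k: plevug
:: 414
>>> jar.stash k: bezocra v: smez
:: stoba
>>> chron.dayname
:: Friday
>>> jar.tallyup
:: 3
>>> jar.stash k: plevug v: 2158-02-24
:: 414
>>> jar.recall k: bezocra
:: smez
>>> chron.dayname
:: Friday
>>> chron.mhop n: 31
:: 1852-10-15
>>> chron.yhop n: -4
:: 1848-10-15

Answer: 1848-10-15


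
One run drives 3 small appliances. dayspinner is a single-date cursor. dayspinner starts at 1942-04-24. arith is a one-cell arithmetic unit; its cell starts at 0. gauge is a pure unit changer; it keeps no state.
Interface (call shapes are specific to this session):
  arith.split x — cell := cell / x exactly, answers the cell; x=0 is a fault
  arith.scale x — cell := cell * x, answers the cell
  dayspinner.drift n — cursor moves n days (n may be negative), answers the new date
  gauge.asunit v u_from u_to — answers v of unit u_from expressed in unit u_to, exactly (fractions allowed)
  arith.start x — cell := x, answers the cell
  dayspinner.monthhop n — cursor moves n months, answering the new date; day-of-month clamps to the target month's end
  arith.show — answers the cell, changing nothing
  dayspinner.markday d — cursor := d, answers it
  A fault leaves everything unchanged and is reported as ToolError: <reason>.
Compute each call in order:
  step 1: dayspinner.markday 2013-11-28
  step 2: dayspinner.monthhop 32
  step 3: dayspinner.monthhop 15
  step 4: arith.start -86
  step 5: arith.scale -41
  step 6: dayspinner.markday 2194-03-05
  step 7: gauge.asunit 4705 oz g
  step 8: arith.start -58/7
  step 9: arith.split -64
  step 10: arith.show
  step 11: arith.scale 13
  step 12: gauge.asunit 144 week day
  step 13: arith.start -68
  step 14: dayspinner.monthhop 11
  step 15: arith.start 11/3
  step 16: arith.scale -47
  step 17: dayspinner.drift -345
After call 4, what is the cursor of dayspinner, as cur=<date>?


// dayspinner.markday(2013-11-28) : 2013-11-28
// dayspinner.monthhop(32) : 2016-07-28
// dayspinner.monthhop(15) : 2017-10-28
// arith.start(-86) : -86
// arith.scale(-41) : 3526
// dayspinner.markday(2194-03-05) : 2194-03-05
// gauge.asunit(4705, oz, g) : 42683042017/320000
// arith.start(-58/7) : -58/7
// arith.split(-64) : 29/224
// arith.show() : 29/224
// arith.scale(13) : 377/224
// gauge.asunit(144, week, day) : 1008
// arith.start(-68) : -68
// dayspinner.monthhop(11) : 2195-02-05
// arith.start(11/3) : 11/3
// arith.scale(-47) : -517/3
// dayspinner.drift(-345) : 2194-02-25

Answer: cur=2017-10-28


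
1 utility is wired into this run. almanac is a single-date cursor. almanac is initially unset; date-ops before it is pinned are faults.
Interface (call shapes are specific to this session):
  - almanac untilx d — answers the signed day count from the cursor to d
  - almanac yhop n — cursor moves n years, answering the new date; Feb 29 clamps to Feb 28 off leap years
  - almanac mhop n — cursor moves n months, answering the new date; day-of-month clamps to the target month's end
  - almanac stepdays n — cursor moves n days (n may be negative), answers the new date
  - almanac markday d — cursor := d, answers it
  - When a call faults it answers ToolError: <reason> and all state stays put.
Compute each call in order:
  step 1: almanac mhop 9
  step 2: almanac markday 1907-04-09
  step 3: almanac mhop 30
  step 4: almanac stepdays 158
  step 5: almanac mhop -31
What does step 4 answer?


Do: almanac mhop[n: 9]
See: ToolError: no date set
Do: almanac markday[d: 1907-04-09]
See: 1907-04-09
Do: almanac mhop[n: 30]
See: 1909-10-09
Do: almanac stepdays[n: 158]
See: 1910-03-16
Do: almanac mhop[n: -31]
See: 1907-08-16

Answer: 1910-03-16


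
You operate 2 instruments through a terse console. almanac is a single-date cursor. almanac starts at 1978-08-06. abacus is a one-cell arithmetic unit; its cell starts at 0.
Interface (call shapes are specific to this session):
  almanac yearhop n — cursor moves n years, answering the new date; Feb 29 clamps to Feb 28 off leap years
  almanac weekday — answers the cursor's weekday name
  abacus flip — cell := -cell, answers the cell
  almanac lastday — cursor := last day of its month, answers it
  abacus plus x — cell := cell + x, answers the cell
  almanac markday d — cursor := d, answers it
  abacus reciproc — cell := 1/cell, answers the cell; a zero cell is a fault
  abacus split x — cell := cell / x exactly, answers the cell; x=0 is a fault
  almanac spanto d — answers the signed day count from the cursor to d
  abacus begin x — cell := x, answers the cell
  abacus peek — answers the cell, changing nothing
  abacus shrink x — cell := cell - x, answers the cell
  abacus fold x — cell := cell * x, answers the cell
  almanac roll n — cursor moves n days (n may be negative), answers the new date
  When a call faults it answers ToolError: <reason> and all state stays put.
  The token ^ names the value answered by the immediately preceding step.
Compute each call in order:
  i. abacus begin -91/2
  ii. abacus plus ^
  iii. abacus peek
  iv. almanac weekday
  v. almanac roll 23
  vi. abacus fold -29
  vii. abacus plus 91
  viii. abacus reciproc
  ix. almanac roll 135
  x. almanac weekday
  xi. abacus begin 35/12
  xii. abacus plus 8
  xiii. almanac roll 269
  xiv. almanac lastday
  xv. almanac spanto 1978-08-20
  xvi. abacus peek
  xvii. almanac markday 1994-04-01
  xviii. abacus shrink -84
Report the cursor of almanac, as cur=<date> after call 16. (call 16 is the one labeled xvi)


Answer: cur=1979-10-31

Derivation:
;; 1. abacus begin(x: -91/2) -> -91/2
;; 2. abacus plus(x: ^) -> -91
;; 3. abacus peek() -> -91
;; 4. almanac weekday() -> Sunday
;; 5. almanac roll(n: 23) -> 1978-08-29
;; 6. abacus fold(x: -29) -> 2639
;; 7. abacus plus(x: 91) -> 2730
;; 8. abacus reciproc() -> 1/2730
;; 9. almanac roll(n: 135) -> 1979-01-11
;; 10. almanac weekday() -> Thursday
;; 11. abacus begin(x: 35/12) -> 35/12
;; 12. abacus plus(x: 8) -> 131/12
;; 13. almanac roll(n: 269) -> 1979-10-07
;; 14. almanac lastday() -> 1979-10-31
;; 15. almanac spanto(d: 1978-08-20) -> -437
;; 16. abacus peek() -> 131/12
;; 17. almanac markday(d: 1994-04-01) -> 1994-04-01
;; 18. abacus shrink(x: -84) -> 1139/12


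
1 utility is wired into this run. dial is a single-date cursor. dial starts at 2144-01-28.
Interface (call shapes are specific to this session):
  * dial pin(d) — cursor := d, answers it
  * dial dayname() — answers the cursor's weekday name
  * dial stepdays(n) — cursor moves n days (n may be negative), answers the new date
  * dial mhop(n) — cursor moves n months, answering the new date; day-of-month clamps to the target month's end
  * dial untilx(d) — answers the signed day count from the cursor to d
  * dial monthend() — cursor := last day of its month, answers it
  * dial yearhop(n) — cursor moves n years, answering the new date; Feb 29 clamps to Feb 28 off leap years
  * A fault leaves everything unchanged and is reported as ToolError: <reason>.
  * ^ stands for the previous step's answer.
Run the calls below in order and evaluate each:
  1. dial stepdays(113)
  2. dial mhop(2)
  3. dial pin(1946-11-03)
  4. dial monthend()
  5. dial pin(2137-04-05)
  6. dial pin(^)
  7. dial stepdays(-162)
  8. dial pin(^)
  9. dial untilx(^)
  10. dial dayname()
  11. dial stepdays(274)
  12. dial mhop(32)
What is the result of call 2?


Answer: 2144-07-20

Derivation:
;; dial stepdays(n: 113) => 2144-05-20
;; dial mhop(n: 2) => 2144-07-20
;; dial pin(d: 1946-11-03) => 1946-11-03
;; dial monthend() => 1946-11-30
;; dial pin(d: 2137-04-05) => 2137-04-05
;; dial pin(d: ^) => 2137-04-05
;; dial stepdays(n: -162) => 2136-10-25
;; dial pin(d: ^) => 2136-10-25
;; dial untilx(d: ^) => 0
;; dial dayname() => Thursday
;; dial stepdays(n: 274) => 2137-07-26
;; dial mhop(n: 32) => 2140-03-26


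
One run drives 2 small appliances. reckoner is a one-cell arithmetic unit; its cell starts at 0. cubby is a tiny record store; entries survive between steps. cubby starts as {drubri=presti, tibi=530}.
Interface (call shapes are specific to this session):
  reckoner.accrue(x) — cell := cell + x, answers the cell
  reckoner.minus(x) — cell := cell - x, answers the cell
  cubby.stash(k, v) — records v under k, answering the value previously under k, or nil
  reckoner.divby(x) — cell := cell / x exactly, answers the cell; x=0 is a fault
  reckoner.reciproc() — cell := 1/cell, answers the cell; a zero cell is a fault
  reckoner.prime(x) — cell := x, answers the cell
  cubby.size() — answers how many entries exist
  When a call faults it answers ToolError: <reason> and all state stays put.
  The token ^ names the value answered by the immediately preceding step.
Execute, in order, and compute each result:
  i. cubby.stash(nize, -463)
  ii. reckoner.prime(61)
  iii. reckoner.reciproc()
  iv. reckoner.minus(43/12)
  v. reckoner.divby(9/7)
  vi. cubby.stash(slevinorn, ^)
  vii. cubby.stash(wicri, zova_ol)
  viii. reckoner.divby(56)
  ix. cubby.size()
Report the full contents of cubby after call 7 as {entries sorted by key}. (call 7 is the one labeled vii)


Answer: {drubri=presti, nize=-463, slevinorn=-18277/6588, tibi=530, wicri=zova_ol}

Derivation:
·→ cubby.stash(k→nize, v→-463)
·← nil
·→ reckoner.prime(x→61)
·← 61
·→ reckoner.reciproc()
·← 1/61
·→ reckoner.minus(x→43/12)
·← -2611/732
·→ reckoner.divby(x→9/7)
·← -18277/6588
·→ cubby.stash(k→slevinorn, v→^)
·← nil
·→ cubby.stash(k→wicri, v→zova_ol)
·← nil
·→ reckoner.divby(x→56)
·← -2611/52704
·→ cubby.size()
·← 5
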